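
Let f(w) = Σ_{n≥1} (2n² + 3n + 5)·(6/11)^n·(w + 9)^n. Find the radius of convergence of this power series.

Ratio test: |a_{n+1}/a_n| = [(2(n+1)² + 3(n+1) + 5)/(2n² + 3n + 5)] · 6/11 → 6/11 as n → ∞.
The series converges when 6/11 · |w + 9| < 1, giving R = 11/6.

R = 11/6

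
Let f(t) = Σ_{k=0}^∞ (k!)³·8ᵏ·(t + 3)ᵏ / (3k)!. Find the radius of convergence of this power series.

R = 27/8

Ratio test: |a_{k+1}/a_k| = (k+1)³/[(3k+1)·(3k+2)·(3k+3)] · 8 → 8/27 as k → ∞.
Hence the series converges for |t + 3| < 1/(8/27) = 27/8, so the radius of convergence is 27/8.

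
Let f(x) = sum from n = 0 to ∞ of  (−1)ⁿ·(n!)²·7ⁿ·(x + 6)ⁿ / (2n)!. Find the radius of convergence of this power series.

R = 4/7

By the ratio test, |a_{n+1}/a_n| = (n+1)²/[(2n+1)·(2n+2)] · 7 → 7/4.
The series converges when 7/4 · |x + 6| < 1, giving R = 4/7.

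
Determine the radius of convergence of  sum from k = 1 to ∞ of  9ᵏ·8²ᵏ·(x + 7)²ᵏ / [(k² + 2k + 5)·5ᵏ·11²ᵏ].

The ratio of consecutive coefficients is [(k² + 2k + 5)/((k+1)² + 2(k+1) + 5)] · 9·64/(5·121) → 576/605.
Successive powers of (x + 7) differ by 2, so the series converges when |x + 7|² · 576/605 < 1, i.e. |x + 7| < √(605/576). So R = 11√5/24.

R = 11√5/24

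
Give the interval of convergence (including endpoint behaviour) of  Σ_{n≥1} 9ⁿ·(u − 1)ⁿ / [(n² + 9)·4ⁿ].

Ratio test: |a_{n+1}/a_n| = [(n² + 9)/((n+1)² + 9)] · 9/4 → 9/4 as n → ∞.
The series converges when 9/4 · |u − 1| < 1, giving R = 4/9.
Check u = 13/9: the series is dominated by a constant times Σ 1/n², which converges (p = 2 > 1).
Endpoint u = 5/9: the terms are on the order of 1/n², so the series converges absolutely by comparison with the p-series (p = 2 > 1).

[5/9, 13/9]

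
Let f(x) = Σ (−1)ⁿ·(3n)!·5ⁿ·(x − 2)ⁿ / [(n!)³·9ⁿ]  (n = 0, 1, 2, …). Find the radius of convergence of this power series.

Ratio test: |a_{n+1}/a_n| = (3n+1)·(3n+2)·(3n+3)/(n+1)³ · 5/9 → 15 as n → ∞.
Convergence for |x − 2| · 15 < 1, i.e. |x − 2| < 1/15. So R = 1/15.

R = 1/15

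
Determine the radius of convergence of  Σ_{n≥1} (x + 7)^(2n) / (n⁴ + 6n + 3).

R = 1

By the ratio test, |a_{n+1}/a_n| = (n⁴ + 6n + 3)/((n+1)⁴ + 6(n+1) + 3) → 1.
Successive powers of (x + 7) differ by 2, so the series converges when |x + 7|² · 1 < 1, i.e. |x + 7| < √(1) = 1. So R = 1.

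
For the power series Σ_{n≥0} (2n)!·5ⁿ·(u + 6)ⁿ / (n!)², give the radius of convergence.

Apply the ratio test: |a_{n+1}| / |a_n| = (2n+1)·(2n+2)/(n+1)² · 5, which tends to 20 as n → ∞.
The series converges when 20 · |u + 6| < 1, giving R = 1/20.

R = 1/20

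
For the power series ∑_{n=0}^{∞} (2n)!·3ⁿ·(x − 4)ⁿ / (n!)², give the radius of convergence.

R = 1/12

Ratio test: |a_{n+1}/a_n| = (2n+1)·(2n+2)/(n+1)² · 3 → 12 as n → ∞.
Thus R = 1/(12) = 1/12.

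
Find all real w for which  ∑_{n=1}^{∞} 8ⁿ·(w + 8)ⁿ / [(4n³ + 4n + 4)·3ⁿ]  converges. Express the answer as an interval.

[-67/8, -61/8]

The ratio of consecutive coefficients is [(4n³ + 4n + 4)/(4(n+1)³ + 4(n+1) + 4)] · 8/3 → 8/3.
Hence the series converges for |w + 8| < 1/(8/3) = 3/8, so the radius of convergence is 3/8.
At w = -61/8: absolute convergence follows by limit comparison with Σ 1/n³.
When w = -67/8, the terms are on the order of 1/n³, so the series converges absolutely by comparison with the p-series (p = 3 > 1).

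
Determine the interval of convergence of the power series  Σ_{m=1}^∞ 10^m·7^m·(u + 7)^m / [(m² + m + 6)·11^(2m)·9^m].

[-1579/70, 599/70]

By the ratio test, |a_{m+1}/a_m| = [(m² + m + 6)/((m+1)² + (m+1) + 6)] · 10·7/(121·9) → 70/1089.
The series converges when 70/1089 · |u + 7| < 1, giving R = 1089/70.
Check u = 599/70: the terms are on the order of 1/m², so the series converges absolutely by comparison with the p-series (p = 2 > 1).
At u = -1579/70: the terms are on the order of 1/m², so the series converges absolutely by comparison with the p-series (p = 2 > 1).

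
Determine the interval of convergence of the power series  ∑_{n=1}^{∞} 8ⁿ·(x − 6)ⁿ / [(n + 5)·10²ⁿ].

[-13/2, 37/2)

The ratio of consecutive coefficients is [(n + 5)/((n+1) + 5)] · 8/100 → 2/25.
Hence the series converges for |x − 6| < 1/(2/25) = 25/2, so the radius of convergence is 25/2.
Check x = 37/2: the terms are asymptotic to a nonzero constant times 1/n, so the series diverges by limit comparison with Σ 1/n.
When x = -13/2, the terms alternate in sign and decrease monotonically to 0 in absolute value (size ~ c/n), so the alternating series test gives convergence.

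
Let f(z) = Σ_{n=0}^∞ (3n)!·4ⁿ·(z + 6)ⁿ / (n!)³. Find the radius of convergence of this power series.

R = 1/108

Ratio test: |a_{n+1}/a_n| = (3n+1)·(3n+2)·(3n+3)/(n+1)³ · 4 → 108 as n → ∞.
Hence the series converges for |z + 6| < 1/(108) = 1/108, so the radius of convergence is 1/108.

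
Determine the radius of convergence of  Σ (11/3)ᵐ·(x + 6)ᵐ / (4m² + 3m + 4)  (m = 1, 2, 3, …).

R = 3/11

Ratio test: |a_{m+1}/a_m| = [(4m² + 3m + 4)/(4(m+1)² + 3(m+1) + 4)] · 11/3 → 11/3 as m → ∞.
Hence the series converges for |x + 6| < 1/(11/3) = 3/11, so the radius of convergence is 3/11.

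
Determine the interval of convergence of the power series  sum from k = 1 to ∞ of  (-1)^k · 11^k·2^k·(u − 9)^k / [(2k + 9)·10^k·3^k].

The ratio of consecutive coefficients is [(2k + 9)/(2(k+1) + 9)] · 11·2/(10·3) → 11/15.
Thus R = 1/(11/15) = 15/11.
At u = 114/11: convergence follows from the alternating series test (terms decrease monotonically to 0).
At u = 84/11: the terms are asymptotic to a nonzero constant times 1/k, so the series diverges by limit comparison with Σ 1/k.

(84/11, 114/11]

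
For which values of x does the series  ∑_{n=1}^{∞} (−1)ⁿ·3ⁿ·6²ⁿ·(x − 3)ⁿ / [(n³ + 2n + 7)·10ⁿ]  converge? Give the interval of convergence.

By the ratio test, |a_{n+1}/a_n| = [(n³ + 2n + 7)/((n+1)³ + 2(n+1) + 7)] · 3·36/10 → 54/5.
Hence the series converges for |x − 3| < 1/(54/5) = 5/54, so the radius of convergence is 5/54.
Endpoint x = 167/54: the terms are on the order of 1/n³, so the series converges absolutely by comparison with the p-series (p = 3 > 1).
When x = 157/54, the series is dominated by a constant times Σ 1/n³, which converges (p = 3 > 1).

[157/54, 167/54]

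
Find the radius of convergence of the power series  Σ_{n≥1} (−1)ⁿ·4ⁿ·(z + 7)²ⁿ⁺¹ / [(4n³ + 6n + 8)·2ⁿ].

R = √2/2

The ratio of consecutive coefficients is [(4n³ + 6n + 8)/(4(n+1)³ + 6(n+1) + 8)] · 4/2 → 2.
Successive powers of (z + 7) differ by 2, so the series converges when |z + 7|² · 2 < 1, i.e. |z + 7| < √(1/2). So R = √2/2.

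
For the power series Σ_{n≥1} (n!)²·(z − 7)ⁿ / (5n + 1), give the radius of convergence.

R = 0

Ratio test: |a_{n+1}/a_n| = (n+1)² · (5n + 1)/(5(n+1) + 1) → ∞ as n → ∞.
The terms grow without bound for any (z − 7) ≠ 0, so R = 0 (convergence only at z = 7).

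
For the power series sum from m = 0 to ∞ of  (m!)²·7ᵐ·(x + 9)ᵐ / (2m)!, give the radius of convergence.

R = 4/7

Apply the ratio test: |a_{m+1}| / |a_m| = (m+1)²/[(2m+1)·(2m+2)] · 7, which tends to 7/4 as m → ∞.
Convergence for |x + 9| · 7/4 < 1, i.e. |x + 9| < 4/7. So R = 4/7.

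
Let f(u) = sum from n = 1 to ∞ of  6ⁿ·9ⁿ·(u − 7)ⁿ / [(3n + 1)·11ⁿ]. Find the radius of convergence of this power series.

R = 11/54

Apply the ratio test: |a_{n+1}| / |a_n| = [(3n + 1)/(3(n+1) + 1)] · 6·9/11, which tends to 54/11 as n → ∞.
Convergence for |u − 7| · 54/11 < 1, i.e. |u − 7| < 11/54. So R = 11/54.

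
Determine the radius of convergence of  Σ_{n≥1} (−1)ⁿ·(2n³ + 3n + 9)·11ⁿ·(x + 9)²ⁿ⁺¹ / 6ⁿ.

R = √66/11

The ratio of consecutive coefficients is [(2(n+1)³ + 3(n+1) + 9)/(2n³ + 3n + 9)] · 11/6 → 11/6.
Writing y = (x + 9)², the series in y has radius 6/11, so |x + 9| < √(6/11) and R = √66/11.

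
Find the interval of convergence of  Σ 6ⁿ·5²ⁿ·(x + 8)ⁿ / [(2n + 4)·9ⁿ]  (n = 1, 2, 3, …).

[-403/50, -397/50)

Apply the ratio test: |a_{n+1}| / |a_n| = [(2n + 4)/(2(n+1) + 4)] · 6·25/9, which tends to 50/3 as n → ∞.
Thus R = 1/(50/3) = 3/50.
Endpoint x = -397/50: the terms are asymptotic to a nonzero constant times 1/n, so the series diverges by limit comparison with Σ 1/n.
Check x = -403/50: the terms alternate in sign and decrease monotonically to 0 in absolute value (size ~ c/n), so the alternating series test gives convergence.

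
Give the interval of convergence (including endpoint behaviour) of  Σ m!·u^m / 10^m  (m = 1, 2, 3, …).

By the ratio test, |a_{m+1}/a_m| = (m+1) · 1/10 → ∞.
Since the ratio → ∞, the series diverges for every u ≠ 0, and R = 0.

{0}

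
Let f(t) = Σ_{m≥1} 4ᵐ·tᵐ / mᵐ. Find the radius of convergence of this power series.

By the Cauchy root test, |a_m|^(1/m) = 4/m → 0.
The limit is 0 for every t, so R = ∞.

R = ∞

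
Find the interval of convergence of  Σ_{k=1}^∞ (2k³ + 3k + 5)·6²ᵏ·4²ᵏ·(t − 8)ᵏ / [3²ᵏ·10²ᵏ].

(103/16, 153/16)

By the ratio test, |a_{k+1}/a_k| = [(2(k+1)³ + 3(k+1) + 5)/(2k³ + 3k + 5)] · 36·16/(9·100) → 16/25.
The series converges when 16/25 · |t − 8| < 1, giving R = 25/16.
Check t = 153/16: the k-th term does not approach 0; divergence by the term test.
Check t = 103/16: the terms have absolute value of order k³, which does not tend to 0, so the series diverges by the divergence test.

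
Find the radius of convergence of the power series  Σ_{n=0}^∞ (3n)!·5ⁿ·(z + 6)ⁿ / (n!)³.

By the ratio test, |a_{n+1}/a_n| = (3n+1)·(3n+2)·(3n+3)/(n+1)³ · 5 → 135.
The series converges when 135 · |z + 6| < 1, giving R = 1/135.

R = 1/135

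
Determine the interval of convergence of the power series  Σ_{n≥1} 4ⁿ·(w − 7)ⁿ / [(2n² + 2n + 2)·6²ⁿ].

[-2, 16]

By the ratio test, |a_{n+1}/a_n| = [(2n² + 2n + 2)/(2(n+1)² + 2(n+1) + 2)] · 4/36 → 1/9.
The series converges when 1/9 · |w − 7| < 1, giving R = 9.
When w = 16, the series is dominated by a constant times Σ 1/n², which converges (p = 2 > 1).
Endpoint w = -2: absolute convergence follows by limit comparison with Σ 1/n².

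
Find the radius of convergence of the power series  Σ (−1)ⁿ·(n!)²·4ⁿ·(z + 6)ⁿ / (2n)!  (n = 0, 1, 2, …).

R = 1

By the ratio test, |a_{n+1}/a_n| = (n+1)²/[(2n+1)·(2n+2)] · 4 → 1.
Hence R = 1.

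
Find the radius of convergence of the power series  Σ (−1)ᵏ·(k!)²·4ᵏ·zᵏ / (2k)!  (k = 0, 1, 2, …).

R = 1

Ratio test: |a_{k+1}/a_k| = (k+1)²/[(2k+1)·(2k+2)] · 4 → 1 as k → ∞.
Convergence for |z| < 1, so R = 1.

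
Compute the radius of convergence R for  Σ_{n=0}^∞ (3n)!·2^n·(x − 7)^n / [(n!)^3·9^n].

By the ratio test, |a_{n+1}/a_n| = (3n+1)·(3n+2)·(3n+3)/(n+1)³ · 2/9 → 6.
Hence the series converges for |x − 7| < 1/(6) = 1/6, so the radius of convergence is 1/6.

R = 1/6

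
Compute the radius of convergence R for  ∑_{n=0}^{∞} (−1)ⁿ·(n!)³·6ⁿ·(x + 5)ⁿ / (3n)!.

By the ratio test, |a_{n+1}/a_n| = (n+1)³/[(3n+1)·(3n+2)·(3n+3)] · 6 → 2/9.
Convergence for |x + 5| · 2/9 < 1, i.e. |x + 5| < 9/2. So R = 9/2.

R = 9/2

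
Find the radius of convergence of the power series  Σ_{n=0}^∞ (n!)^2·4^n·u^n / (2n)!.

R = 1

Ratio test: |a_{n+1}/a_n| = (n+1)²/[(2n+1)·(2n+2)] · 4 → 1 as n → ∞.
Convergence for |u| < 1, so R = 1.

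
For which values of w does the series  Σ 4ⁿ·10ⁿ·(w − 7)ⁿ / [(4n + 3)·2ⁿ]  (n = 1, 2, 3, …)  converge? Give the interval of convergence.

[139/20, 141/20)

Ratio test: |a_{n+1}/a_n| = [(4n + 3)/(4(n+1) + 3)] · 4·10/2 → 20 as n → ∞.
Convergence for |w − 7| · 20 < 1, i.e. |w − 7| < 1/20. So R = 1/20.
When w = 141/20, comparison with the harmonic series Σ 1/n shows the series diverges.
Endpoint w = 139/20: an alternating series whose terms decrease to 0 in absolute value, so it converges by the Leibniz criterion.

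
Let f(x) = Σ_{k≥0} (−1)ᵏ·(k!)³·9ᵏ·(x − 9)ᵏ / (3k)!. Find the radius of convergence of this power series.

R = 3

The ratio of consecutive coefficients is (k+1)³/[(3k+1)·(3k+2)·(3k+3)] · 9 → 1/3.
The series converges when 1/3 · |x − 9| < 1, giving R = 3.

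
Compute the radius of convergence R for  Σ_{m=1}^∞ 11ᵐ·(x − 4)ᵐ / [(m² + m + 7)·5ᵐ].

Ratio test: |a_{m+1}/a_m| = [(m² + m + 7)/((m+1)² + (m+1) + 7)] · 11/5 → 11/5 as m → ∞.
The series converges when 11/5 · |x − 4| < 1, giving R = 5/11.

R = 5/11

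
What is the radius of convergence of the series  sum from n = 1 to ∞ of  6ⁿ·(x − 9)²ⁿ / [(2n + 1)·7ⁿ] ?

Ratio test: |a_{n+1}/a_n| = [(2n + 1)/(2(n+1) + 1)] · 6/7 → 6/7 as n → ∞.
Writing y = (x − 9)², the series in y has radius 7/6, so |x − 9| < √(7/6) and R = √42/6.

R = √42/6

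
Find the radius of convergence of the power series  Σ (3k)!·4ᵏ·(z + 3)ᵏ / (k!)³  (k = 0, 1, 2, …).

By the ratio test, |a_{k+1}/a_k| = (3k+1)·(3k+2)·(3k+3)/(k+1)³ · 4 → 108.
Convergence for |z + 3| · 108 < 1, i.e. |z + 3| < 1/108. So R = 1/108.

R = 1/108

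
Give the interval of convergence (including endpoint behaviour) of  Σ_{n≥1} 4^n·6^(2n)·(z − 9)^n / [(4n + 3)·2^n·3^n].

Ratio test: |a_{n+1}/a_n| = [(4n + 3)/(4(n+1) + 3)] · 4·36/(2·3) → 24 as n → ∞.
Convergence for |z − 9| · 24 < 1, i.e. |z − 9| < 1/24. So R = 1/24.
Check z = 217/24: the terms behave like c/n; limit comparison with the harmonic series gives divergence.
Endpoint z = 215/24: convergence follows from the alternating series test (terms decrease monotonically to 0).

[215/24, 217/24)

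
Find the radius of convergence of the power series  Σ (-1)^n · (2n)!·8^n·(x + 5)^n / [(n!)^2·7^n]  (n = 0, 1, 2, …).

R = 7/32

Apply the ratio test: |a_{n+1}| / |a_n| = (2n+1)·(2n+2)/(n+1)² · 8/7, which tends to 32/7 as n → ∞.
Thus R = 1/(32/7) = 7/32.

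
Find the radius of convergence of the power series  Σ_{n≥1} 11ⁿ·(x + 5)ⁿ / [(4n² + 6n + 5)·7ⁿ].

Apply the ratio test: |a_{n+1}| / |a_n| = [(4n² + 6n + 5)/(4(n+1)² + 6(n+1) + 5)] · 11/7, which tends to 11/7 as n → ∞.
Thus R = 1/(11/7) = 7/11.

R = 7/11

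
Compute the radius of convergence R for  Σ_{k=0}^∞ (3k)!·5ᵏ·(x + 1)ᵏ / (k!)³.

R = 1/135

By the ratio test, |a_{k+1}/a_k| = (3k+1)·(3k+2)·(3k+3)/(k+1)³ · 5 → 135.
The series converges when 135 · |x + 1| < 1, giving R = 1/135.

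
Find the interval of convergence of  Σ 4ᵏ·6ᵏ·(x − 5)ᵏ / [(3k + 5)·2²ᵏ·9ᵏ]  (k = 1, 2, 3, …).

[7/2, 13/2)

Apply the ratio test: |a_{k+1}| / |a_k| = [(3k + 5)/(3(k+1) + 5)] · 4·6/(4·9), which tends to 2/3 as k → ∞.
Hence the series converges for |x − 5| < 1/(2/3) = 3/2, so the radius of convergence is 3/2.
At x = 13/2: the terms behave like c/k; limit comparison with the harmonic series gives divergence.
At x = 7/2: convergence follows from the alternating series test (terms decrease monotonically to 0).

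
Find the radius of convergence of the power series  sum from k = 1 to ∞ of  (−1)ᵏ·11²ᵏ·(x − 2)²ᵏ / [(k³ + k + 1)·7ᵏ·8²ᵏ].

Ratio test: |a_{k+1}/a_k| = [(k³ + k + 1)/((k+1)³ + (k+1) + 1)] · 121/(7·64) → 121/448 as k → ∞.
Successive powers of (x − 2) differ by 2, so the series converges when |x − 2|² · 121/448 < 1, i.e. |x − 2| < √(448/121). So R = 8√7/11.

R = 8√7/11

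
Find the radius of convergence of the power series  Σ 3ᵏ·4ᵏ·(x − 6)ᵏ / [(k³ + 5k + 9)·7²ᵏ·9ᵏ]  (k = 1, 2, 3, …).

The ratio of consecutive coefficients is [(k³ + 5k + 9)/((k+1)³ + 5(k+1) + 9)] · 3·4/(49·9) → 4/147.
The series converges when 4/147 · |x − 6| < 1, giving R = 147/4.

R = 147/4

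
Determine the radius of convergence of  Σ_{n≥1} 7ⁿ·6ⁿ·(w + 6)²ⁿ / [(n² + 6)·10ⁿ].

Ratio test: |a_{n+1}/a_n| = [(n² + 6)/((n+1)² + 6)] · 7·6/10 → 21/5 as n → ∞.
Writing y = (w + 6)², the series in y has radius 5/21, so |w + 6| < √(5/21) and R = √105/21.

R = √105/21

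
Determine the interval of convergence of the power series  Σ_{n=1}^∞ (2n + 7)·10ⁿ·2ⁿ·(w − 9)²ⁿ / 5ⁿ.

(17/2, 19/2)

By the ratio test, |a_{n+1}/a_n| = [(2(n+1) + 7)/(2n + 7)] · 10·2/5 → 4.
Writing y = (w − 9)², the series in y has radius 1/4, so |w − 9| < √(1/4) = 1/2 and R = 1/2.
When w = 19/2, the terms do not tend to 0, so the series diverges.
At w = 17/2: the n-th term does not approach 0; divergence by the term test.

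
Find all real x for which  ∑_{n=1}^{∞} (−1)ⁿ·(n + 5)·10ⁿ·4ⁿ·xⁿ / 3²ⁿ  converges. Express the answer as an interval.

By the ratio test, |a_{n+1}/a_n| = [((n+1) + 5)/(n + 5)] · 10·4/9 → 40/9.
Convergence for |x| · 40/9 < 1, i.e. |x| < 9/40. So R = 9/40.
At x = 9/40: the terms do not tend to 0, so the series diverges.
At x = -9/40: the n-th term does not approach 0; divergence by the term test.

(-9/40, 9/40)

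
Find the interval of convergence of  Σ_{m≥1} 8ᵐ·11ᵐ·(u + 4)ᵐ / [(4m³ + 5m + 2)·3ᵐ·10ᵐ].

[-191/44, -161/44]

Ratio test: |a_{m+1}/a_m| = [(4m³ + 5m + 2)/(4(m+1)³ + 5(m+1) + 2)] · 8·11/(3·10) → 44/15 as m → ∞.
The series converges when 44/15 · |u + 4| < 1, giving R = 15/44.
At u = -161/44: the terms are on the order of 1/m³, so the series converges absolutely by comparison with the p-series (p = 3 > 1).
When u = -191/44, the series is dominated by a constant times Σ 1/m³, which converges (p = 3 > 1).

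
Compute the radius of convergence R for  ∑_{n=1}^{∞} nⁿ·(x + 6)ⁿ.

By the Cauchy root test, |a_n|^(1/n) = n → ∞.
Since the n-th root of |a_n| is unbounded, the series converges only at x = -6; R = 0.

R = 0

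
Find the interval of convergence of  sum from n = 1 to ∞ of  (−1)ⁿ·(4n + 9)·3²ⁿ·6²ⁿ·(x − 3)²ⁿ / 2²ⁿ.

Apply the ratio test: |a_{n+1}| / |a_n| = [(4(n+1) + 9)/(4n + 9)] · 9·36/4, which tends to 81 as n → ∞.
Writing y = (x − 3)², the series in y has radius 1/81, so |x − 3| < √(1/81) = 1/9 and R = 1/9.
Endpoint x = 28/9: the terms have absolute value of order n, which does not tend to 0, so the series diverges by the divergence test.
When x = 26/9, the n-th term does not approach 0; divergence by the term test.

(26/9, 28/9)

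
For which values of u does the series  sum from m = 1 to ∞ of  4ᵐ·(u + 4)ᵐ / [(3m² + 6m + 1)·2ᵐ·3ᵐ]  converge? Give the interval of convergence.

[-11/2, -5/2]

The ratio of consecutive coefficients is [(3m² + 6m + 1)/(3(m+1)² + 6(m+1) + 1)] · 4/(2·3) → 2/3.
Hence the series converges for |u + 4| < 1/(2/3) = 3/2, so the radius of convergence is 3/2.
At u = -5/2: absolute convergence follows by limit comparison with Σ 1/m².
When u = -11/2, the series is dominated by a constant times Σ 1/m², which converges (p = 2 > 1).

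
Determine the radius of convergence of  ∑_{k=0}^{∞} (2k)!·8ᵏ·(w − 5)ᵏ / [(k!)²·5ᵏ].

Ratio test: |a_{k+1}/a_k| = (2k+1)·(2k+2)/(k+1)² · 8/5 → 32/5 as k → ∞.
The series converges when 32/5 · |w − 5| < 1, giving R = 5/32.

R = 5/32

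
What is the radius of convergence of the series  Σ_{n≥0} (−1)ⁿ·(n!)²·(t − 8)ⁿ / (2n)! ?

Ratio test: |a_{n+1}/a_n| = (n+1)²/[(2n+1)·(2n+2)] → 1/4 as n → ∞.
Thus R = 1/(1/4) = 4.

R = 4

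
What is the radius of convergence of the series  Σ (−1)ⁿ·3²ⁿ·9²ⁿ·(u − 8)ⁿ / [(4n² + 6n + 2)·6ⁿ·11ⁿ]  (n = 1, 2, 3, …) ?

Apply the ratio test: |a_{n+1}| / |a_n| = [(4n² + 6n + 2)/(4(n+1)² + 6(n+1) + 2)] · 9·81/(6·11), which tends to 243/22 as n → ∞.
The series converges when 243/22 · |u − 8| < 1, giving R = 22/243.

R = 22/243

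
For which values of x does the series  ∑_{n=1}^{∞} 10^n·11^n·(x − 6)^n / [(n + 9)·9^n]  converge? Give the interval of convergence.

[651/110, 669/110)

Apply the ratio test: |a_{n+1}| / |a_n| = [(n + 9)/((n+1) + 9)] · 10·11/9, which tends to 110/9 as n → ∞.
Thus R = 1/(110/9) = 9/110.
At x = 669/110: comparison with the harmonic series Σ 1/n shows the series diverges.
When x = 651/110, the terms alternate in sign and decrease monotonically to 0 in absolute value (size ~ c/n), so the alternating series test gives convergence.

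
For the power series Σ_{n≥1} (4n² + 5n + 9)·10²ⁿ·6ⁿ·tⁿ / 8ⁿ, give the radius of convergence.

R = 1/75

By the ratio test, |a_{n+1}/a_n| = [(4(n+1)² + 5(n+1) + 9)/(4n² + 5n + 9)] · 100·6/8 → 75.
The series converges when 75 · |t| < 1, giving R = 1/75.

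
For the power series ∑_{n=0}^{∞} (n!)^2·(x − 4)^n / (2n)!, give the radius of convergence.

By the ratio test, |a_{n+1}/a_n| = (n+1)²/[(2n+1)·(2n+2)] → 1/4.
Convergence for |x − 4| · 1/4 < 1, i.e. |x − 4| < 4. So R = 4.

R = 4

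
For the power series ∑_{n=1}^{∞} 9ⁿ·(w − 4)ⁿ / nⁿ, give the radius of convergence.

R = ∞

By the Cauchy root test, |a_n|^(1/n) = 9/n → 0.
Since the n-th root of |a_n| tends to 0, the series converges for all real w; R = ∞.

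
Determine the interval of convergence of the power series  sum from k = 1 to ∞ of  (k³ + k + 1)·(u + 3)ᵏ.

By the ratio test, |a_{k+1}/a_k| = ((k+1)³ + (k+1) + 1)/(k³ + k + 1) → 1.
So the series converges when |u + 3| < 1 and diverges when |u + 3| > 1; R = 1.
At u = -2: the terms have absolute value of order k³, which does not tend to 0, so the series diverges by the divergence test.
Endpoint u = -4: the k-th term does not approach 0; divergence by the term test.

(-4, -2)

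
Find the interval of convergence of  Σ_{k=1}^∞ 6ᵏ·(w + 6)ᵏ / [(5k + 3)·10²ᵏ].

[-68/3, 32/3)

Apply the ratio test: |a_{k+1}| / |a_k| = [(5k + 3)/(5(k+1) + 3)] · 6/100, which tends to 3/50 as k → ∞.
Convergence for |w + 6| · 3/50 < 1, i.e. |w + 6| < 50/3. So R = 50/3.
When w = 32/3, comparison with the harmonic series Σ 1/k shows the series diverges.
When w = -68/3, an alternating series whose terms decrease to 0 in absolute value, so it converges by the Leibniz criterion.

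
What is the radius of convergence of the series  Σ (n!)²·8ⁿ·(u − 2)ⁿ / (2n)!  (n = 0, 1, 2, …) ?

The ratio of consecutive coefficients is (n+1)²/[(2n+1)·(2n+2)] · 8 → 2.
Convergence for |u − 2| · 2 < 1, i.e. |u − 2| < 1/2. So R = 1/2.

R = 1/2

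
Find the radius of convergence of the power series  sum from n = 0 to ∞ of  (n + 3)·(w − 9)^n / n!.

R = ∞

Ratio test: |a_{n+1}/a_n| = ((n+1) + 3)/(n + 3) · 1/(n+1) → 0 as n → ∞.
Since the limit is 0 < 1 for every w, the series converges on all of ℝ and R = ∞.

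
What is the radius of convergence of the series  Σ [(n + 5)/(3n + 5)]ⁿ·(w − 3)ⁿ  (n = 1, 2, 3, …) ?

Root test: |a_n|^(1/n) = (n + 5)/(3n + 5) → 1/3.
The series converges when 1/3 · |w − 3| < 1, giving R = 3.

R = 3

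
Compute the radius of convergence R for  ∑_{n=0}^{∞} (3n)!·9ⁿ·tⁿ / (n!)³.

R = 1/243

Ratio test: |a_{n+1}/a_n| = (3n+1)·(3n+2)·(3n+3)/(n+1)³ · 9 → 243 as n → ∞.
Hence the series converges for |t| < 1/(243) = 1/243, so the radius of convergence is 1/243.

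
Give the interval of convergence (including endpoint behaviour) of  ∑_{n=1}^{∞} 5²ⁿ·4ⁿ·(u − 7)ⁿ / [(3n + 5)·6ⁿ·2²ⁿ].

By the ratio test, |a_{n+1}/a_n| = [(3n + 5)/(3(n+1) + 5)] · 25·4/(6·4) → 25/6.
Thus R = 1/(25/6) = 6/25.
At u = 181/25: comparison with the harmonic series Σ 1/n shows the series diverges.
Check u = 169/25: the terms alternate in sign and decrease monotonically to 0 in absolute value (size ~ c/n), so the alternating series test gives convergence.

[169/25, 181/25)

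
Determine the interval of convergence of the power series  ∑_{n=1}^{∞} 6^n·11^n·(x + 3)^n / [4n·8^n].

The ratio of consecutive coefficients is [4n/4(n+1)] · 6·11/8 → 33/4.
Thus R = 1/(33/4) = 4/33.
At x = -95/33: the terms are asymptotic to a nonzero constant times 1/n, so the series diverges by limit comparison with Σ 1/n.
When x = -103/33, an alternating series whose terms decrease to 0 in absolute value, so it converges by the Leibniz criterion.

[-103/33, -95/33)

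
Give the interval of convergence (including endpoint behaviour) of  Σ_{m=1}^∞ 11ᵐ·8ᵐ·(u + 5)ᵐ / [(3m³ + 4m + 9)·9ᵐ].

Apply the ratio test: |a_{m+1}| / |a_m| = [(3m³ + 4m + 9)/(3(m+1)³ + 4(m+1) + 9)] · 11·8/9, which tends to 88/9 as m → ∞.
Hence the series converges for |u + 5| < 1/(88/9) = 9/88, so the radius of convergence is 9/88.
Endpoint u = -431/88: the terms are on the order of 1/m³, so the series converges absolutely by comparison with the p-series (p = 3 > 1).
Endpoint u = -449/88: the series is dominated by a constant times Σ 1/m³, which converges (p = 3 > 1).

[-449/88, -431/88]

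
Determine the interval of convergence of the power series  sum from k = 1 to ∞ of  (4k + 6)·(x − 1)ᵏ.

(0, 2)

The ratio of consecutive coefficients is (4(k+1) + 6)/(4k + 6) → 1.
Convergence for |x − 1| < 1, so R = 1.
When x = 2, the terms do not tend to 0, so the series diverges.
Endpoint x = 0: the terms have absolute value of order k, which does not tend to 0, so the series diverges by the divergence test.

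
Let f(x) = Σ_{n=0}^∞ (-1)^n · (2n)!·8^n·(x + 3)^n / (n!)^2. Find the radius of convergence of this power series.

R = 1/32

The ratio of consecutive coefficients is (2n+1)·(2n+2)/(n+1)² · 8 → 32.
The series converges when 32 · |x + 3| < 1, giving R = 1/32.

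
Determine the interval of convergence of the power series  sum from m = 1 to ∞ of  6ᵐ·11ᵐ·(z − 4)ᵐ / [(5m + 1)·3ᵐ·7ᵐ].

By the ratio test, |a_{m+1}/a_m| = [(5m + 1)/(5(m+1) + 1)] · 6·11/(3·7) → 22/7.
Hence the series converges for |z − 4| < 1/(22/7) = 7/22, so the radius of convergence is 7/22.
At z = 95/22: the terms behave like c/m; limit comparison with the harmonic series gives divergence.
At z = 81/22: convergence follows from the alternating series test (terms decrease monotonically to 0).

[81/22, 95/22)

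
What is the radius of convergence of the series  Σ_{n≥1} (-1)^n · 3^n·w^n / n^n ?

By the Cauchy root test, |a_n|^(1/n) = 3/n → 0.
The limit is 0 for every w, so R = ∞.

R = ∞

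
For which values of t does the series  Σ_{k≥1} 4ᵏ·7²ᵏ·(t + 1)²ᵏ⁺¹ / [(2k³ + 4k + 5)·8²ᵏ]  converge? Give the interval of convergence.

[-11/7, -3/7]

Ratio test: |a_{k+1}/a_k| = [(2k³ + 4k + 5)/(2(k+1)³ + 4(k+1) + 5)] · 4·49/64 → 49/16 as k → ∞.
Since the exponent of (t + 1) increases by 2 each term, convergence requires |t + 1|² < 16/49, hence R = 4/7.
Endpoint t = -3/7: absolute convergence follows by limit comparison with Σ 1/k³.
Check t = -11/7: the terms are on the order of 1/k³, so the series converges absolutely by comparison with the p-series (p = 3 > 1).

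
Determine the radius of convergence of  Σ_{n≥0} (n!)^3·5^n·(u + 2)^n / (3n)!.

The ratio of consecutive coefficients is (n+1)³/[(3n+1)·(3n+2)·(3n+3)] · 5 → 5/27.
Convergence for |u + 2| · 5/27 < 1, i.e. |u + 2| < 27/5. So R = 27/5.

R = 27/5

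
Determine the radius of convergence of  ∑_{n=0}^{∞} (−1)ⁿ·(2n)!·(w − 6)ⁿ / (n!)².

R = 1/4

By the ratio test, |a_{n+1}/a_n| = (2n+1)·(2n+2)/(n+1)² → 4.
The series converges when 4 · |w − 6| < 1, giving R = 1/4.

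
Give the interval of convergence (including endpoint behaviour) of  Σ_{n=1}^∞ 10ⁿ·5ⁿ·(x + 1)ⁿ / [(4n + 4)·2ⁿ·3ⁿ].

The ratio of consecutive coefficients is [(4n + 4)/(4(n+1) + 4)] · 10·5/(2·3) → 25/3.
Thus R = 1/(25/3) = 3/25.
Check x = -22/25: comparison with the harmonic series Σ 1/n shows the series diverges.
Check x = -28/25: convergence follows from the alternating series test (terms decrease monotonically to 0).

[-28/25, -22/25)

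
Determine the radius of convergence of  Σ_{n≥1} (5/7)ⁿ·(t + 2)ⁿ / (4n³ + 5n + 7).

Apply the ratio test: |a_{n+1}| / |a_n| = [(4n³ + 5n + 7)/(4(n+1)³ + 5(n+1) + 7)] · 5/7, which tends to 5/7 as n → ∞.
Thus R = 1/(5/7) = 7/5.

R = 7/5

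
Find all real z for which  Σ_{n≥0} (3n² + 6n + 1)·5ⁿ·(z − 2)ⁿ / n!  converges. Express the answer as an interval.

Ratio test: |a_{n+1}/a_n| = (3(n+1)² + 6(n+1) + 1)/(3n² + 6n + 1) · 5 · 1/(n+1) → 0 as n → ∞.
The ratio tends to 0 regardless of z, hence R = ∞.

(−∞, ∞)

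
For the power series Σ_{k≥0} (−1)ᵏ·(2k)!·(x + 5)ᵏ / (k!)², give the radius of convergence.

R = 1/4

The ratio of consecutive coefficients is (2k+1)·(2k+2)/(k+1)² → 4.
The series converges when 4 · |x + 5| < 1, giving R = 1/4.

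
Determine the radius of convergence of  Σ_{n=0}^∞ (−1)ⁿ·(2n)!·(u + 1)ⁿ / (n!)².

The ratio of consecutive coefficients is (2n+1)·(2n+2)/(n+1)² → 4.
Thus R = 1/(4) = 1/4.

R = 1/4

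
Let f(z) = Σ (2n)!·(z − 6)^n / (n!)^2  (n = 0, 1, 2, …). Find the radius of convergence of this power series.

Ratio test: |a_{n+1}/a_n| = (2n+1)·(2n+2)/(n+1)² → 4 as n → ∞.
The series converges when 4 · |z − 6| < 1, giving R = 1/4.

R = 1/4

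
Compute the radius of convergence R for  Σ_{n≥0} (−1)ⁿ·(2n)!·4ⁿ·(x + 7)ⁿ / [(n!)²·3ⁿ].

By the ratio test, |a_{n+1}/a_n| = (2n+1)·(2n+2)/(n+1)² · 4/3 → 16/3.
Thus R = 1/(16/3) = 3/16.

R = 3/16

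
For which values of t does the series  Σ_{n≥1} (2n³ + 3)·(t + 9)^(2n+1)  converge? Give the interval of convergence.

(-10, -8)

Apply the ratio test: |a_{n+1}| / |a_n| = (2(n+1)³ + 3)/(2n³ + 3), which tends to 1 as n → ∞.
Successive powers of (t + 9) differ by 2, so the series converges when |t + 9|² · 1 < 1, i.e. |t + 9| < √(1) = 1. So R = 1.
Endpoint t = -8: the terms have absolute value of order n³, which does not tend to 0, so the series diverges by the divergence test.
Endpoint t = -10: the terms have absolute value of order n³, which does not tend to 0, so the series diverges by the divergence test.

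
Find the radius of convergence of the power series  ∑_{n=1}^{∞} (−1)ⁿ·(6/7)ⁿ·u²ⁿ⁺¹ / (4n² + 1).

The ratio of consecutive coefficients is [(4n² + 1)/(4(n+1)² + 1)] · 6/7 → 6/7.
Since the exponent of u increases by 2 each term, convergence requires |u|² < 7/6, hence R = √42/6.

R = √42/6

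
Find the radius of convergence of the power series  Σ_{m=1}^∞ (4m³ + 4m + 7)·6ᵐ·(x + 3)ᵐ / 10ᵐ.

The ratio of consecutive coefficients is [(4(m+1)³ + 4(m+1) + 7)/(4m³ + 4m + 7)] · 6/10 → 3/5.
Convergence for |x + 3| · 3/5 < 1, i.e. |x + 3| < 5/3. So R = 5/3.

R = 5/3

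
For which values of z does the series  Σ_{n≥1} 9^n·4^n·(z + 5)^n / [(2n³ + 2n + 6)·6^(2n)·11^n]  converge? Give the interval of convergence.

[-16, 6]

The ratio of consecutive coefficients is [(2n³ + 2n + 6)/(2(n+1)³ + 2(n+1) + 6)] · 9·4/(36·11) → 1/11.
Convergence for |z + 5| · 1/11 < 1, i.e. |z + 5| < 11. So R = 11.
At z = 6: the series is dominated by a constant times Σ 1/n³, which converges (p = 3 > 1).
Endpoint z = -16: the terms are on the order of 1/n³, so the series converges absolutely by comparison with the p-series (p = 3 > 1).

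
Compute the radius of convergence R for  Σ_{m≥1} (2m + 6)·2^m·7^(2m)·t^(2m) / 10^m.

R = √5/7

The ratio of consecutive coefficients is [(2(m+1) + 6)/(2m + 6)] · 2·49/10 → 49/5.
Writing y = t², the series in y has radius 5/49, so |t| < √(5/49) and R = √5/7.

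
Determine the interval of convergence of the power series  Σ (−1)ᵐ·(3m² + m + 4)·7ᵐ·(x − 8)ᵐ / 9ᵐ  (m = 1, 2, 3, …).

(47/7, 65/7)

The ratio of consecutive coefficients is [(3(m+1)² + (m+1) + 4)/(3m² + m + 4)] · 7/9 → 7/9.
Hence the series converges for |x − 8| < 1/(7/9) = 9/7, so the radius of convergence is 9/7.
When x = 65/7, the m-th term does not approach 0; divergence by the term test.
When x = 47/7, the terms do not tend to 0, so the series diverges.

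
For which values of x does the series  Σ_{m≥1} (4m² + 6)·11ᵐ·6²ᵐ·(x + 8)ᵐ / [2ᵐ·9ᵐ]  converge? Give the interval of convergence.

Ratio test: |a_{m+1}/a_m| = [(4(m+1)² + 6)/(4m² + 6)] · 11·36/(2·9) → 22 as m → ∞.
Convergence for |x + 8| · 22 < 1, i.e. |x + 8| < 1/22. So R = 1/22.
At x = -175/22: the terms do not tend to 0, so the series diverges.
At x = -177/22: the terms do not tend to 0, so the series diverges.

(-177/22, -175/22)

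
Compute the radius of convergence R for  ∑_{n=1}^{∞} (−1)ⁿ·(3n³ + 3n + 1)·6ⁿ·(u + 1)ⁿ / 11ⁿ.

The ratio of consecutive coefficients is [(3(n+1)³ + 3(n+1) + 1)/(3n³ + 3n + 1)] · 6/11 → 6/11.
Thus R = 1/(6/11) = 11/6.

R = 11/6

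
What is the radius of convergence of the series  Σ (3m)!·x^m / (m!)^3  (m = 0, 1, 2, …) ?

The ratio of consecutive coefficients is (3m+1)·(3m+2)·(3m+3)/(m+1)³ → 27.
Convergence for |x| · 27 < 1, i.e. |x| < 1/27. So R = 1/27.

R = 1/27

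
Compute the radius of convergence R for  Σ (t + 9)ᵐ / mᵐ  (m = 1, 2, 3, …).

By the Cauchy root test, |a_m|^(1/m) = 1/m → 0.
Since the m-th root of |a_m| tends to 0, the series converges for all real t; R = ∞.

R = ∞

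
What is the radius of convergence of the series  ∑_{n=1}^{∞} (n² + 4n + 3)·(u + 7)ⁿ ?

R = 1

Ratio test: |a_{n+1}/a_n| = ((n+1)² + 4(n+1) + 3)/(n² + 4n + 3) → 1 as n → ∞.
Hence R = 1.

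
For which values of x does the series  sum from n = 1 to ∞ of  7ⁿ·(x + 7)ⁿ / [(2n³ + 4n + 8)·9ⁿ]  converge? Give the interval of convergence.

Apply the ratio test: |a_{n+1}| / |a_n| = [(2n³ + 4n + 8)/(2(n+1)³ + 4(n+1) + 8)] · 7/9, which tends to 7/9 as n → ∞.
Convergence for |x + 7| · 7/9 < 1, i.e. |x + 7| < 9/7. So R = 9/7.
Endpoint x = -40/7: absolute convergence follows by limit comparison with Σ 1/n³.
Endpoint x = -58/7: the series is dominated by a constant times Σ 1/n³, which converges (p = 3 > 1).

[-58/7, -40/7]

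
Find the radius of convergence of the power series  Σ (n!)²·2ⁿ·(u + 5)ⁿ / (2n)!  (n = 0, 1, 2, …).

By the ratio test, |a_{n+1}/a_n| = (n+1)²/[(2n+1)·(2n+2)] · 2 → 1/2.
The series converges when 1/2 · |u + 5| < 1, giving R = 2.

R = 2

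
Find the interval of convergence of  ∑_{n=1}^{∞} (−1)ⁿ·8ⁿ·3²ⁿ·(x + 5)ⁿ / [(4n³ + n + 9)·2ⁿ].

The ratio of consecutive coefficients is [(4n³ + n + 9)/(4(n+1)³ + (n+1) + 9)] · 8·9/2 → 36.
The series converges when 36 · |x + 5| < 1, giving R = 1/36.
When x = -179/36, the terms are on the order of 1/n³, so the series converges absolutely by comparison with the p-series (p = 3 > 1).
Check x = -181/36: the terms are on the order of 1/n³, so the series converges absolutely by comparison with the p-series (p = 3 > 1).

[-181/36, -179/36]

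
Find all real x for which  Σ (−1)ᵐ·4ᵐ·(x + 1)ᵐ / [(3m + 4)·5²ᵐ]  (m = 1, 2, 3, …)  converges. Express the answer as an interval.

(-29/4, 21/4]

Ratio test: |a_{m+1}/a_m| = [(3m + 4)/(3(m+1) + 4)] · 4/25 → 4/25 as m → ∞.
The series converges when 4/25 · |x + 1| < 1, giving R = 25/4.
When x = 21/4, convergence follows from the alternating series test (terms decrease monotonically to 0).
When x = -29/4, comparison with the harmonic series Σ 1/m shows the series diverges.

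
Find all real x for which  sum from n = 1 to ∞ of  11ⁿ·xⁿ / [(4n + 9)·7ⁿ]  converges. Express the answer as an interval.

[-7/11, 7/11)

By the ratio test, |a_{n+1}/a_n| = [(4n + 9)/(4(n+1) + 9)] · 11/7 → 11/7.
Convergence for |x| · 11/7 < 1, i.e. |x| < 7/11. So R = 7/11.
Endpoint x = 7/11: the terms behave like c/n; limit comparison with the harmonic series gives divergence.
When x = -7/11, the terms alternate in sign and decrease monotonically to 0 in absolute value (size ~ c/n), so the alternating series test gives convergence.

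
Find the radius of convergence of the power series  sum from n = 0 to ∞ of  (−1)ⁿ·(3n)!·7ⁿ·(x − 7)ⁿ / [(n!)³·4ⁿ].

Apply the ratio test: |a_{n+1}| / |a_n| = (3n+1)·(3n+2)·(3n+3)/(n+1)³ · 7/4, which tends to 189/4 as n → ∞.
Convergence for |x − 7| · 189/4 < 1, i.e. |x − 7| < 4/189. So R = 4/189.

R = 4/189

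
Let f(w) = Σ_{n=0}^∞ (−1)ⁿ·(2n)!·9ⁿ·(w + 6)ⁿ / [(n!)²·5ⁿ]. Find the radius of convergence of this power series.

The ratio of consecutive coefficients is (2n+1)·(2n+2)/(n+1)² · 9/5 → 36/5.
Thus R = 1/(36/5) = 5/36.

R = 5/36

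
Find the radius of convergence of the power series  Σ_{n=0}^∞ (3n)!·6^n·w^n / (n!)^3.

Ratio test: |a_{n+1}/a_n| = (3n+1)·(3n+2)·(3n+3)/(n+1)³ · 6 → 162 as n → ∞.
Convergence for |w| · 162 < 1, i.e. |w| < 1/162. So R = 1/162.

R = 1/162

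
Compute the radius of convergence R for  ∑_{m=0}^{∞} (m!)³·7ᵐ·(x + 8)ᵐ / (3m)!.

R = 27/7

Apply the ratio test: |a_{m+1}| / |a_m| = (m+1)³/[(3m+1)·(3m+2)·(3m+3)] · 7, which tends to 7/27 as m → ∞.
The series converges when 7/27 · |x + 8| < 1, giving R = 27/7.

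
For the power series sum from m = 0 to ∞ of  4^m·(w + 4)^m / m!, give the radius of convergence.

R = ∞

Ratio test: |a_{m+1}/a_m| = 4 · 1/(m+1) → 0 as m → ∞.
The limit is 0, so the series converges for all w; R = ∞.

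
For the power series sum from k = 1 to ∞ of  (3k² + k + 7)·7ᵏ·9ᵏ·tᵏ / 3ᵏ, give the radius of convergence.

Ratio test: |a_{k+1}/a_k| = [(3(k+1)² + (k+1) + 7)/(3k² + k + 7)] · 7·9/3 → 21 as k → ∞.
Convergence for |t| · 21 < 1, i.e. |t| < 1/21. So R = 1/21.

R = 1/21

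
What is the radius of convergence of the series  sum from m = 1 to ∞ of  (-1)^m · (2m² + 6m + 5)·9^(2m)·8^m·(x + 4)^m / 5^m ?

By the ratio test, |a_{m+1}/a_m| = [(2(m+1)² + 6(m+1) + 5)/(2m² + 6m + 5)] · 81·8/5 → 648/5.
Thus R = 1/(648/5) = 5/648.

R = 5/648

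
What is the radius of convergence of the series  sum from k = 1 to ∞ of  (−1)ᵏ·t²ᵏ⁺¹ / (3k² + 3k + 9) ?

Apply the ratio test: |a_{k+1}| / |a_k| = (3k² + 3k + 9)/(3(k+1)² + 3(k+1) + 9), which tends to 1 as k → ∞.
Writing y = t², the series in y has radius 1, so |t| < √(1) = 1 and R = 1.

R = 1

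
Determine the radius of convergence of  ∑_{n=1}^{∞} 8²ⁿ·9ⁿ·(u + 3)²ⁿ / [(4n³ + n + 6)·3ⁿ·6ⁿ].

Apply the ratio test: |a_{n+1}| / |a_n| = [(4n³ + n + 6)/(4(n+1)³ + (n+1) + 6)] · 64·9/(3·6), which tends to 32 as n → ∞.
Writing y = (u + 3)², the series in y has radius 1/32, so |u + 3| < √(1/32) and R = √2/8.

R = √2/8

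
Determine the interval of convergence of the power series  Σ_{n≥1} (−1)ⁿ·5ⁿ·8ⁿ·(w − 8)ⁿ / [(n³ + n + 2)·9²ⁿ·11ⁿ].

[-571/40, 1211/40]

Apply the ratio test: |a_{n+1}| / |a_n| = [(n³ + n + 2)/((n+1)³ + (n+1) + 2)] · 5·8/(81·11), which tends to 40/891 as n → ∞.
The series converges when 40/891 · |w − 8| < 1, giving R = 891/40.
When w = 1211/40, the terms are on the order of 1/n³, so the series converges absolutely by comparison with the p-series (p = 3 > 1).
At w = -571/40: the terms are on the order of 1/n³, so the series converges absolutely by comparison with the p-series (p = 3 > 1).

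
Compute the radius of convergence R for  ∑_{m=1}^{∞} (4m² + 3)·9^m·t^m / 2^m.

Ratio test: |a_{m+1}/a_m| = [(4(m+1)² + 3)/(4m² + 3)] · 9/2 → 9/2 as m → ∞.
Convergence for |t| · 9/2 < 1, i.e. |t| < 2/9. So R = 2/9.

R = 2/9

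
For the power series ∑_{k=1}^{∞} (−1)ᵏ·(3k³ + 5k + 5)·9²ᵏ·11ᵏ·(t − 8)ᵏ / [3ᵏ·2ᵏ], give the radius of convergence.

By the ratio test, |a_{k+1}/a_k| = [(3(k+1)³ + 5(k+1) + 5)/(3k³ + 5k + 5)] · 81·11/(3·2) → 297/2.
The series converges when 297/2 · |t − 8| < 1, giving R = 2/297.

R = 2/297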